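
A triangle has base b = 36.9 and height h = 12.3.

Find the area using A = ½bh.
A = ½·b·h = ½·36.9·12.3 = ½·453.87 = 226.935

Area = 226.935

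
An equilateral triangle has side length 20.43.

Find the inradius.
r = Area/s with s the semi-perimeter.
Area = (√3/4)·20.43² = (√3/4)·417.3849 ≈ 0.433013·417.3849 ≈ 180.733
s = 3·20.43/2 = 30.645
r ≈ 180.733/30.645 ≈ 5.89763
(Equivalently r = side/(2√3) = 20.43/3.4641 ≈ 5.89763.)

r = 5.898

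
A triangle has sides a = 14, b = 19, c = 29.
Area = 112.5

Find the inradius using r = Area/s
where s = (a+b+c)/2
s = (14 + 19 + 29)/2 = 62/2 = 31
r = Area/s = 112.5/31 ≈ 3.62903

r = 3.629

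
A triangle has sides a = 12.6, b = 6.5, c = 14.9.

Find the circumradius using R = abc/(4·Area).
First find the area with Heron's formula.
s = (12.6 + 6.5 + 14.9)/2 = 17
Area = √(s(s−a)(s−b)(s−c)) = √(17·4.4·10.5·2.1) ≈ √1649.34 ≈ 40.6121
abc = 12.6·6.5·14.9 = 1220.31
R = abc/(4·Area) ≈ 1220.31/(4·40.6121) = 1220.31/162.448 ≈ 7.51199

R = 7.512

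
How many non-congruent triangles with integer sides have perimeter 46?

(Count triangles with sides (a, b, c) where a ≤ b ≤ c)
Let a ≤ b ≤ c with a + b + c = 46. The only binding inequality is a + b > c, i.e. 46 − c > c, so c < 46/2; and c ≥ 46/3 since c is the largest side.
So 16 ≤ c ≤ 22. For each c, b runs from ⌈(46 − c)/2⌉ up to c (then a = 46 − b − c satisfies 1 ≤ a ≤ b automatically), giving c − ⌈(46 − c)/2⌉ + 1 choices.
Summing over c: 2 + 3 + 5 + 6 + 8 + 9 + 11 = 44
Check (closed form: nearest integer to p²/48 for even p, (p+3)²/48 for odd p): 46²/48 = 2116/48 ≈ 44.08 → 44

44 triangles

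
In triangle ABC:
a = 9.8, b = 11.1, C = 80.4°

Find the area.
Two sides and the included angle (SAS): A = ½·a·b·sin(C) = ½·9.8·11.1·sin(80.4°)
sin(80.4°) ≈ 0.985996
A ≈ ½·108.78·0.985996 = 54.39·0.985996 ≈ 53.6283

Area = 53.63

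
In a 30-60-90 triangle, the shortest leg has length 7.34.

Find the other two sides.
In a 30-60-90 triangle the sides are in ratio 1 : √3 : 2 (short leg : long leg : hypotenuse).
Long leg = 7.34·√3 ≈ 7.34·1.73205 ≈ 12.7133
Hypotenuse = 2·7.34 = 14.68

Long leg = 7.34√3 = 12.71, Hypotenuse = 14.68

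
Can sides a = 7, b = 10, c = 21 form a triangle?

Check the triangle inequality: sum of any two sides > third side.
a + b vs c: 7 + 10 = 17 ≤ 21  ✗
a + c vs b: 7 + 21 = 28 > 10  ✓
b + c vs a: 10 + 21 = 31 > 7  ✓

No: 7 + 10 = 17 is not > 21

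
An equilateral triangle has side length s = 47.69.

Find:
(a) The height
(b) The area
(a) The height splits the triangle into two 30-60-90 halves: h = s·√3/2 = 47.69·1.73205/2 ≈ 82.6015/2 ≈ 41.3008
(b) Area = (√3/4)·s² = (√3/4)·47.69² = (√3/4)·2274.3361 ≈ 0.433013·2274.3361 ≈ 984.816

Height = 41.3, Area = 984.8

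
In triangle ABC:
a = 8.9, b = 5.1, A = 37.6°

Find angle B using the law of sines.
a/sin(A) = b/sin(B)  ⇒  sin(B) = b·sin(A)/a = 5.1·sin(37.6°)/8.9
sin(37.6°) ≈ 0.610145
sin(B) ≈ 5.1·0.610145/8.9 ≈ 3.11174/8.9 ≈ 0.349634
B = arcsin(0.349634) ≈ 20.4649°
(Since b ≤ a we need B ≤ A, so the obtuse alternative 180° − 20.4649° ≈ 159.535° is rejected.)

B = 20.46°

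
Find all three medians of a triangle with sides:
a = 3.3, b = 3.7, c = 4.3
Median formula: m_a = ½√(2b² + 2c² − a²) (and cyclically). a² = 10.89, b² = 13.69, c² = 18.49.
m_a = ½√(2·13.69 + 2·18.49 − 10.89) = ½√53.47 ≈ ½·7.31232 ≈ 3.65616
m_b = ½√(2·10.89 + 2·18.49 − 13.69) = ½√45.07 ≈ ½·6.71342 ≈ 3.35671
m_c = ½√(2·10.89 + 2·13.69 − 18.49) = ½√30.67 ≈ ½·5.53805 ≈ 2.76903

m_a = 3.656, m_b = 3.357, m_c = 2.769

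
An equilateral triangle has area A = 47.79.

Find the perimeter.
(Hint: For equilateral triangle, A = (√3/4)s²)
A = (√3/4)s²  ⇒  s² = 4A/√3 = 4·47.79/√3 = 191.16/1.73205 ≈ 110.366
s ≈ √110.366 ≈ 10.5055
Perimeter = 3s ≈ 3·10.5055 ≈ 31.5166

Perimeter = 31.52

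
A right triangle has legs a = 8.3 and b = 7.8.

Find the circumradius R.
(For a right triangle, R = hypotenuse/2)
Hypotenuse c = √(a² + b²) = √(68.89 + 60.84) = √129.73 ≈ 11.3899
R = c/2 ≈ 11.3899/2 ≈ 5.69495

R = 5.695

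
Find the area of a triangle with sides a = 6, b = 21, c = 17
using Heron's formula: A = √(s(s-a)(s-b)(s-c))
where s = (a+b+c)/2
s = (6 + 21 + 17)/2 = 44/2 = 22
s − a = 16, s − b = 1, s − c = 5
s(s−a)(s−b)(s−c) = 22·16·1·5 = 1760
Area = √1760 ≈ 41.9524

s = 22.0, Area = 41.95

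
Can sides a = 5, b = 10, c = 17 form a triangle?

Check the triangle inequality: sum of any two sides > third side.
a + b vs c: 5 + 10 = 15 ≤ 17  ✗
a + c vs b: 5 + 17 = 22 > 10  ✓
b + c vs a: 10 + 17 = 27 > 5  ✓

No: 5 + 10 = 15 is not > 17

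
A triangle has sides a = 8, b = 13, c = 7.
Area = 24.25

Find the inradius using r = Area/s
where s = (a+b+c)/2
s = (8 + 13 + 7)/2 = 28/2 = 14
r = Area/s = 24.25/14 ≈ 1.73214

r = 1.732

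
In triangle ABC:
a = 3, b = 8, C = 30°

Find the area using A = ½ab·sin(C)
A = ½·a·b·sin(C) = ½·3·8·sin(30°)
sin(30°) ≈ 0.5
A ≈ ½·24·0.5 = 12·0.5 ≈ 6

Area = 6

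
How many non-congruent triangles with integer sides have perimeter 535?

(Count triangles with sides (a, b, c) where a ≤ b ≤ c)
Let a ≤ b ≤ c with a + b + c = 535. The only binding inequality is a + b > c, i.e. 535 − c > c, so c < 535/2; and c ≥ 535/3 since c is the largest side.
So 179 ≤ c ≤ 267. For each c, b runs from ⌈(535 − c)/2⌉ up to c (then a = 535 − b − c satisfies 1 ≤ a ≤ b automatically), giving c − ⌈(535 − c)/2⌉ + 1 choices.
Summing over c: 2 + 3 + 5 + 6 + … + 132 + 134  (89 terms, c = 179, …, 267) = 6030
Check (closed form: nearest integer to p²/48 for even p, (p+3)²/48 for odd p): (535+3)²/48 = 538²/48 = 289444/48 ≈ 6030.08 → 6030

6030 triangles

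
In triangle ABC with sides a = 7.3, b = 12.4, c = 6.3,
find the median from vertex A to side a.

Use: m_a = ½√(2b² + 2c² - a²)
m_a = ½√(2·12.4² + 2·6.3² − 7.3²) = ½√(2·153.76 + 2·39.69 − 53.29) = ½√(307.52 + 79.38 − 53.29) = ½√333.61
√333.61 ≈ 18.265, so m_a ≈ 9.1325

m_a = 9.132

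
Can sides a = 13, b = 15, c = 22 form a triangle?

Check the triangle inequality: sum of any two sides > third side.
a + b vs c: 13 + 15 = 28 > 22  ✓
a + c vs b: 13 + 22 = 35 > 15  ✓
b + c vs a: 15 + 22 = 37 > 13  ✓

Yes, triangle inequality satisfied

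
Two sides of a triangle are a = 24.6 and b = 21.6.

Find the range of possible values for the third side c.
Triangle inequality: |a − b| < c < a + b
|a − b| = |24.6 − 21.6| = 3
a + b = 24.6 + 21.6 = 46.2

3 < c < 46.2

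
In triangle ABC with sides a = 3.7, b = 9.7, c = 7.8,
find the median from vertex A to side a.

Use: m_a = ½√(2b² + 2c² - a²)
m_a = ½√(2·9.7² + 2·7.8² − 3.7²) = ½√(2·94.09 + 2·60.84 − 13.69) = ½√(188.18 + 121.68 − 13.69) = ½√296.17
√296.17 ≈ 17.2096, so m_a ≈ 8.6048

m_a = 8.605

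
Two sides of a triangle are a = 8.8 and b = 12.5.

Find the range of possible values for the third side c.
Triangle inequality: |a − b| < c < a + b
|a − b| = |8.8 − 12.5| = 3.7
a + b = 8.8 + 12.5 = 21.3

3.7 < c < 21.3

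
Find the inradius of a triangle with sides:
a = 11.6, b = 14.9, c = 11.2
r = Area/s where s is the semi-perimeter.
s = (11.6 + 14.9 + 11.2)/2 = 37.7/2 = 18.85
Area = √(s(s−a)(s−b)(s−c)) = √(18.85·7.25·3.95·7.65) ≈ √4129.6 ≈ 64.262
r ≈ 64.262/18.85 ≈ 3.40912

r = 3.409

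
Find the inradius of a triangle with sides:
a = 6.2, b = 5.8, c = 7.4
r = Area/s where s is the semi-perimeter.
s = (6.2 + 5.8 + 7.4)/2 = 19.4/2 = 9.7
Area = √(s(s−a)(s−b)(s−c)) = √(9.7·3.5·3.9·2.3) ≈ √304.531 ≈ 17.4508
r ≈ 17.4508/9.7 ≈ 1.79905

r = 1.799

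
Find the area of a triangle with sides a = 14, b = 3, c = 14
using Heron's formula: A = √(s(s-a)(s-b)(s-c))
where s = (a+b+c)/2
s = (14 + 3 + 14)/2 = 31/2 = 15.5
s − a = 1.5, s − b = 12.5, s − c = 1.5
s(s−a)(s−b)(s−c) = 15.5·1.5·12.5·1.5 = 435.9375
Area = √435.9375 ≈ 20.8791

s = 15.5, Area = 20.88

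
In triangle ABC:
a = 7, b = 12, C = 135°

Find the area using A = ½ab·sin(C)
A = ½·a·b·sin(C) = ½·7·12·sin(135°)
sin(135°) ≈ 0.707107
A ≈ ½·84·0.707107 = 42·0.707107 ≈ 29.6985

Area = 29.7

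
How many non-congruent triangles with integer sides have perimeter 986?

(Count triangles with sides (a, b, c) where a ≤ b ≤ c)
Let a ≤ b ≤ c with a + b + c = 986. The only binding inequality is a + b > c, i.e. 986 − c > c, so c < 986/2; and c ≥ 986/3 since c is the largest side.
So 329 ≤ c ≤ 492. For each c, b runs from ⌈(986 − c)/2⌉ up to c (then a = 986 − b − c satisfies 1 ≤ a ≤ b automatically), giving c − ⌈(986 − c)/2⌉ + 1 choices.
Summing over c: 1 + 3 + 4 + 6 + … + 244 + 246  (164 terms, c = 329, …, 492) = 20254
Check (closed form: nearest integer to p²/48 for even p, (p+3)²/48 for odd p): 986²/48 = 972196/48 ≈ 20254.08 → 20254

20254 triangles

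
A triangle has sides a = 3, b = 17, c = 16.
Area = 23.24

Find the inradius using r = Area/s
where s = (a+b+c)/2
s = (3 + 17 + 16)/2 = 36/2 = 18
r = Area/s = 23.24/18 ≈ 1.29111

r = 1.291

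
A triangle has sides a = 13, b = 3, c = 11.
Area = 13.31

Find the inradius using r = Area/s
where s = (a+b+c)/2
s = (13 + 3 + 11)/2 = 27/2 = 13.5
r = Area/s = 13.31/13.5 ≈ 0.985926

r = 0.9859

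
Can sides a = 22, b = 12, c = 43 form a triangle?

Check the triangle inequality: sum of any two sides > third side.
a + b vs c: 22 + 12 = 34 ≤ 43  ✗
a + c vs b: 22 + 43 = 65 > 12  ✓
b + c vs a: 12 + 43 = 55 > 22  ✓

No: 22 + 12 = 34 is not > 43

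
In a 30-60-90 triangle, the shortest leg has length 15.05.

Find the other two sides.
In a 30-60-90 triangle the sides are in ratio 1 : √3 : 2 (short leg : long leg : hypotenuse).
Long leg = 15.05·√3 ≈ 15.05·1.73205 ≈ 26.0674
Hypotenuse = 2·15.05 = 30.1

Long leg = 15.05√3 = 26.07, Hypotenuse = 30.1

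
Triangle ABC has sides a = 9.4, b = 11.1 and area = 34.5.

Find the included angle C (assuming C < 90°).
Area = ½·a·b·sin(C)  ⇒  sin(C) = 2·Area/(a·b) = 2·34.5/(9.4·11.1) = 69/104.34 ≈ 0.6613
C = arcsin(0.6613) ≈ 41.3991° (taking the acute solution since C < 90°)

C = 41.4°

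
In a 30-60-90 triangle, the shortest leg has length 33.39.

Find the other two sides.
In a 30-60-90 triangle the sides are in ratio 1 : √3 : 2 (short leg : long leg : hypotenuse).
Long leg = 33.39·√3 ≈ 33.39·1.73205 ≈ 57.8332
Hypotenuse = 2·33.39 = 66.78

Long leg = 33.39√3 = 57.83, Hypotenuse = 66.78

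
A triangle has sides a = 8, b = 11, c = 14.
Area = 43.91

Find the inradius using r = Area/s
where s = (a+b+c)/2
s = (8 + 11 + 14)/2 = 33/2 = 16.5
r = Area/s = 43.91/16.5 ≈ 2.66121

r = 2.661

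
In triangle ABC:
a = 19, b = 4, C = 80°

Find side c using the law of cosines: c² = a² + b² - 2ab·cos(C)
c² = 19² + 4² − 2·19·4·cos(80°)
cos(80°) ≈ 0.173648
c² ≈ 361 + 16 − 152·(0.173648) ≈ 377 − 26.3945 ≈ 350.605
c ≈ √350.605 ≈ 18.7245

c = 18.72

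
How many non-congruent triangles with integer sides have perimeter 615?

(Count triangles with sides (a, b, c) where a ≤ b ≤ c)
Let a ≤ b ≤ c with a + b + c = 615. The only binding inequality is a + b > c, i.e. 615 − c > c, so c < 615/2; and c ≥ 615/3 since c is the largest side.
So 205 ≤ c ≤ 307. For each c, b runs from ⌈(615 − c)/2⌉ up to c (then a = 615 − b − c satisfies 1 ≤ a ≤ b automatically), giving c − ⌈(615 − c)/2⌉ + 1 choices.
Summing over c: 1 + 2 + 4 + 5 + … + 152 + 154  (103 terms, c = 205, …, 307) = 7957
Check (closed form: nearest integer to p²/48 for even p, (p+3)²/48 for odd p): (615+3)²/48 = 618²/48 = 381924/48 ≈ 7956.75 → 7957

7957 triangles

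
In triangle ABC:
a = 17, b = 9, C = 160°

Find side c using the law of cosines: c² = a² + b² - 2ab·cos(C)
c² = 17² + 9² − 2·17·9·cos(160°)
cos(160°) ≈ -0.939693
c² ≈ 289 + 81 − 306·(-0.939693) ≈ 370 + 287.546 ≈ 657.546
c ≈ √657.546 ≈ 25.6427

c = 25.64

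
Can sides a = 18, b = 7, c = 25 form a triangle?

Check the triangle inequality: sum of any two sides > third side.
a + b vs c: 18 + 7 = 25 ≤ 25  ✗
a + c vs b: 18 + 25 = 43 > 7  ✓
b + c vs a: 7 + 25 = 32 > 18  ✓

No: 18 + 7 = 25 is not > 25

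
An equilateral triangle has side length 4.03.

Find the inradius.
r = Area/s with s the semi-perimeter.
Area = (√3/4)·4.03² = (√3/4)·16.2409 ≈ 0.433013·16.2409 ≈ 7.03252
s = 3·4.03/2 = 6.045
r ≈ 7.03252/6.045 ≈ 1.16336
(Equivalently r = side/(2√3) = 4.03/3.4641 ≈ 1.16336.)

r = 1.163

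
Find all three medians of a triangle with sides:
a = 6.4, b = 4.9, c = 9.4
Median formula: m_a = ½√(2b² + 2c² − a²) (and cyclically). a² = 40.96, b² = 24.01, c² = 88.36.
m_a = ½√(2·24.01 + 2·88.36 − 40.96) = ½√183.78 ≈ ½·13.5565 ≈ 6.77827
m_b = ½√(2·40.96 + 2·88.36 − 24.01) = ½√234.63 ≈ ½·15.3176 ≈ 7.65882
m_c = ½√(2·40.96 + 2·24.01 − 88.36) = ½√41.58 ≈ ½·6.44826 ≈ 3.22413

m_a = 6.778, m_b = 7.659, m_c = 3.224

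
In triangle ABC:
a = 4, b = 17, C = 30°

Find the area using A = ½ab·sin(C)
A = ½·a·b·sin(C) = ½·4·17·sin(30°)
sin(30°) ≈ 0.5
A ≈ ½·68·0.5 = 34·0.5 ≈ 17

Area = 17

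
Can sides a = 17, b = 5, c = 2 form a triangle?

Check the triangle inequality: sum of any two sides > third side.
a + b vs c: 17 + 5 = 22 > 2  ✓
a + c vs b: 17 + 2 = 19 > 5  ✓
b + c vs a: 5 + 2 = 7 ≤ 17  ✗

No: 5 + 2 = 7 is not > 17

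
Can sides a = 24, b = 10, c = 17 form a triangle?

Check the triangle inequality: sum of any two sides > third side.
a + b vs c: 24 + 10 = 34 > 17  ✓
a + c vs b: 24 + 17 = 41 > 10  ✓
b + c vs a: 10 + 17 = 27 > 24  ✓

Yes, triangle inequality satisfied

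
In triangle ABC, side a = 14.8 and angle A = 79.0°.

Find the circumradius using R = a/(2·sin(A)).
R = a/(2·sin(A)) = 14.8/(2·sin(79.0°))
sin(79.0°) ≈ 0.981627
R ≈ 14.8/(2·0.981627) = 14.8/1.96325 ≈ 7.5385

R = 7.539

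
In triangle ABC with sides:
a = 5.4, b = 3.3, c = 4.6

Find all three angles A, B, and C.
Law of cosines for each angle (a² = 29.16, b² = 10.89, c² = 21.16):
cos(A) = (b² + c² − a²)/(2bc) = (10.89 + 21.16 − 29.16)/(2·3.3·4.6) = 2.89/30.36 ≈ 0.095191  ⇒  A ≈ 84.5377°
cos(B) = (a² + c² − b²)/(2ac) = (29.16 + 21.16 − 10.89)/(2·5.4·4.6) = 39.43/49.68 ≈ 0.79368  ⇒  B ≈ 37.4693°
cos(C) = (a² + b² − c²)/(2ab) = (29.16 + 10.89 − 21.16)/(2·5.4·3.3) = 18.89/35.64 ≈ 0.530022  ⇒  C ≈ 57.993°
Check: A + B + C ≈ 180°

A = 84.54°, B = 37.47°, C = 57.99°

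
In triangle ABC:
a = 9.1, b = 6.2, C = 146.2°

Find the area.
Two sides and the included angle (SAS): A = ½·a·b·sin(C) = ½·9.1·6.2·sin(146.2°)
sin(146.2°) ≈ 0.556296
A ≈ ½·56.42·0.556296 = 28.21·0.556296 ≈ 15.6931

Area = 15.69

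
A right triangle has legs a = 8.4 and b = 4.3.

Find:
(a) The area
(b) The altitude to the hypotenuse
(a) The legs are perpendicular, so Area = ½·a·b = ½·8.4·4.3 = ½·36.12 = 18.06
(b) Hypotenuse c = √(a² + b²) = √(70.56 + 18.49) = √89.05 ≈ 9.43663
    Area = ½·c·h_c  ⇒  h_c = 2·Area/c = 36.12/9.43663 ≈ 3.82764

Area = 18.06, h_c = 3.828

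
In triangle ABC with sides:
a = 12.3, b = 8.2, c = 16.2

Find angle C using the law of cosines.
c² = a² + b² − 2ab·cos(C)  ⇒  cos(C) = (a² + b² − c²)/(2ab)
cos(C) = (12.3² + 8.2² − 16.2²)/(2·12.3·8.2) = (151.29 + 67.24 − 262.44)/201.72 = -43.91/201.72 ≈ -0.217678
C = arccos(-0.217678) ≈ 102.573°

C = 102.6°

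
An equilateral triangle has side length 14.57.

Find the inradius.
r = Area/s with s the semi-perimeter.
Area = (√3/4)·14.57² = (√3/4)·212.2849 ≈ 0.433013·212.2849 ≈ 91.9221
s = 3·14.57/2 = 21.855
r ≈ 91.9221/21.855 ≈ 4.206
(Equivalently r = side/(2√3) = 14.57/3.4641 ≈ 4.206.)

r = 4.206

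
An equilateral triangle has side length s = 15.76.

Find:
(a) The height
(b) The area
(a) The height splits the triangle into two 30-60-90 halves: h = s·√3/2 = 15.76·1.73205/2 ≈ 27.2971/2 ≈ 13.6486
(b) Area = (√3/4)·s² = (√3/4)·15.76² = (√3/4)·248.3776 ≈ 0.433013·248.3776 ≈ 107.551

Height = 13.65, Area = 107.6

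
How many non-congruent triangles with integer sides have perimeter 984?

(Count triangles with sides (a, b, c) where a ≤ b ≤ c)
Let a ≤ b ≤ c with a + b + c = 984. The only binding inequality is a + b > c, i.e. 984 − c > c, so c < 984/2; and c ≥ 984/3 since c is the largest side.
So 328 ≤ c ≤ 491. For each c, b runs from ⌈(984 − c)/2⌉ up to c (then a = 984 − b − c satisfies 1 ≤ a ≤ b automatically), giving c − ⌈(984 − c)/2⌉ + 1 choices.
Summing over c: 1 + 2 + 4 + 5 + … + 244 + 245  (164 terms, c = 328, …, 491) = 20172
Check (closed form: nearest integer to p²/48 for even p, (p+3)²/48 for odd p): 984²/48 = 968256/48 ≈ 20172.00 → 20172

20172 triangles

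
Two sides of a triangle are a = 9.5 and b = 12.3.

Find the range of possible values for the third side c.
Triangle inequality: |a − b| < c < a + b
|a − b| = |9.5 − 12.3| = 2.8
a + b = 9.5 + 12.3 = 21.8

2.8 < c < 21.8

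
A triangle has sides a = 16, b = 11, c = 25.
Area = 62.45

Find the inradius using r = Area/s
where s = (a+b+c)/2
s = (16 + 11 + 25)/2 = 52/2 = 26
r = Area/s = 62.45/26 ≈ 2.40192

r = 2.402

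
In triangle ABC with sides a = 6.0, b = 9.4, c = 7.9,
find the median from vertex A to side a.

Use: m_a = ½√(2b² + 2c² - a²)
m_a = ½√(2·9.4² + 2·7.9² − 6.0²) = ½√(2·88.36 + 2·62.41 − 36) = ½√(176.72 + 124.82 − 36) = ½√265.54
√265.54 ≈ 16.2954, so m_a ≈ 8.1477

m_a = 8.148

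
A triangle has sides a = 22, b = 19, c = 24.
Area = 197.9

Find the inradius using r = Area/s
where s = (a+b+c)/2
s = (22 + 19 + 24)/2 = 65/2 = 32.5
r = Area/s = 197.9/32.5 ≈ 6.08923

r = 6.089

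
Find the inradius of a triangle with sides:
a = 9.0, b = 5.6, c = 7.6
r = Area/s where s is the semi-perimeter.
s = (9.0 + 5.6 + 7.6)/2 = 22.2/2 = 11.1
Area = √(s(s−a)(s−b)(s−c)) = √(11.1·2.1·5.5·3.5) ≈ √448.717 ≈ 21.183
r ≈ 21.183/11.1 ≈ 1.90837

r = 1.908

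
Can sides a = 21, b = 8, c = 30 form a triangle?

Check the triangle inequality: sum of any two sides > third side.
a + b vs c: 21 + 8 = 29 ≤ 30  ✗
a + c vs b: 21 + 30 = 51 > 8  ✓
b + c vs a: 8 + 30 = 38 > 21  ✓

No: 21 + 8 = 29 is not > 30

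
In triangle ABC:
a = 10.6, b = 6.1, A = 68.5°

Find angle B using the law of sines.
a/sin(A) = b/sin(B)  ⇒  sin(B) = b·sin(A)/a = 6.1·sin(68.5°)/10.6
sin(68.5°) ≈ 0.930418
sin(B) ≈ 6.1·0.930418/10.6 ≈ 5.67555/10.6 ≈ 0.535429
B = arcsin(0.535429) ≈ 32.373°
(Since b ≤ a we need B ≤ A, so the obtuse alternative 180° − 32.373° ≈ 147.627° is rejected.)

B = 32.37°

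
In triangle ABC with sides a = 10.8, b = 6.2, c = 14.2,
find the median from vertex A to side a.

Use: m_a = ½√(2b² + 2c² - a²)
m_a = ½√(2·6.2² + 2·14.2² − 10.8²) = ½√(2·38.44 + 2·201.64 − 116.64) = ½√(76.88 + 403.28 − 116.64) = ½√363.52
√363.52 ≈ 19.0662, so m_a ≈ 9.5331

m_a = 9.533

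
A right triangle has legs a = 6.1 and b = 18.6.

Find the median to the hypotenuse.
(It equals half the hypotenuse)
Hypotenuse c = √(a² + b²) = √(37.21 + 345.96) = √383.17 ≈ 19.5747
Median to hypotenuse = c/2 ≈ 19.5747/2 ≈ 9.78736

Median = 9.787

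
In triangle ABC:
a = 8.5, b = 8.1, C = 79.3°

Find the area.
Two sides and the included angle (SAS): A = ½·a·b·sin(C) = ½·8.5·8.1·sin(79.3°)
sin(79.3°) ≈ 0.982613
A ≈ ½·68.85·0.982613 = 34.425·0.982613 ≈ 33.8264

Area = 33.83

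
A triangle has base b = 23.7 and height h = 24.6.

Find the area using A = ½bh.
A = ½·b·h = ½·23.7·24.6 = ½·583.02 = 291.51

Area = 291.51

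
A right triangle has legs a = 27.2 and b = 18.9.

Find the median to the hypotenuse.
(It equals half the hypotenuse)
Hypotenuse c = √(a² + b²) = √(739.84 + 357.21) = √1097.05 ≈ 33.1217
Median to hypotenuse = c/2 ≈ 33.1217/2 ≈ 16.5609

Median = 16.56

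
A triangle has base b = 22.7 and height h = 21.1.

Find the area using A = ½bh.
A = ½·b·h = ½·22.7·21.1 = ½·478.97 = 239.485

Area = 239.485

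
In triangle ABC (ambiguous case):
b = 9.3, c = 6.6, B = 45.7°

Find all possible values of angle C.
b/sin(B) = c/sin(C)  ⇒  sin(C) = c·sin(B)/b = 6.6·sin(45.7°)/9.3
sin(45.7°) ≈ 0.715693
sin(C) ≈ 6.6·0.715693/9.3 ≈ 4.72357/9.3 ≈ 0.507911
Candidate 1: C₁ = arcsin(0.507911) ≈ 30.5248°  →  A = 180° − 45.7° − 30.5248° ≈ 103.775° > 0, valid
Candidate 2: C₂ = 180° − C₁ ≈ 149.475°  →  A = 180° − 45.7° − 149.475° ≈ -15.1752° ≤ 0, not a valid triangle

C = 30.52° (one solution)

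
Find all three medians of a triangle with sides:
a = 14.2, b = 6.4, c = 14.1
Median formula: m_a = ½√(2b² + 2c² − a²) (and cyclically). a² = 201.64, b² = 40.96, c² = 198.81.
m_a = ½√(2·40.96 + 2·198.81 − 201.64) = ½√277.9 ≈ ½·16.6703 ≈ 8.33517
m_b = ½√(2·201.64 + 2·198.81 − 40.96) = ½√759.94 ≈ ½·27.567 ≈ 13.7835
m_c = ½√(2·201.64 + 2·40.96 − 198.81) = ½√286.39 ≈ ½·16.9231 ≈ 8.46153

m_a = 8.335, m_b = 13.78, m_c = 8.462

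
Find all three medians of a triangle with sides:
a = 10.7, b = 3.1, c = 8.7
Median formula: m_a = ½√(2b² + 2c² − a²) (and cyclically). a² = 114.49, b² = 9.61, c² = 75.69.
m_a = ½√(2·9.61 + 2·75.69 − 114.49) = ½√56.11 ≈ ½·7.49066 ≈ 3.74533
m_b = ½√(2·114.49 + 2·75.69 − 9.61) = ½√370.75 ≈ ½·19.2549 ≈ 9.62743
m_c = ½√(2·114.49 + 2·9.61 − 75.69) = ½√172.51 ≈ ½·13.1343 ≈ 6.56715

m_a = 3.745, m_b = 9.627, m_c = 6.567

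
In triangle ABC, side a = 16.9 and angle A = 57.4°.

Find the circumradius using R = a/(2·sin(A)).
R = a/(2·sin(A)) = 16.9/(2·sin(57.4°))
sin(57.4°) ≈ 0.842452
R ≈ 16.9/(2·0.842452) = 16.9/1.6849 ≈ 10.0302

R = 10.03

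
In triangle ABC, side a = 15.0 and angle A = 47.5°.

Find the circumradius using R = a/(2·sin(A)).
R = a/(2·sin(A)) = 15.0/(2·sin(47.5°))
sin(47.5°) ≈ 0.737277
R ≈ 15.0/(2·0.737277) = 15.0/1.47455 ≈ 10.1726

R = 10.17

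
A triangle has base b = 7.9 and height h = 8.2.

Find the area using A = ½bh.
A = ½·b·h = ½·7.9·8.2 = ½·64.78 = 32.39

Area = 32.39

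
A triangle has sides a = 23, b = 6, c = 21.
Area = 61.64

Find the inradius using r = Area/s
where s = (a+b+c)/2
s = (23 + 6 + 21)/2 = 50/2 = 25
r = Area/s = 61.64/25 ≈ 2.4656

r = 2.466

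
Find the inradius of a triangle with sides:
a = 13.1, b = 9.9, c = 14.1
r = Area/s where s is the semi-perimeter.
s = (13.1 + 9.9 + 14.1)/2 = 37.1/2 = 18.55
Area = √(s(s−a)(s−b)(s−c)) = √(18.55·5.45·8.65·4.45) ≈ √3891.5 ≈ 62.3819
r ≈ 62.3819/18.55 ≈ 3.3629

r = 3.363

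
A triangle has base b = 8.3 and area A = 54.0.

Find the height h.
A = ½·b·h  ⇒  h = 2A/b = 2·54.0/8.3 = 108/8.3 ≈ 13.012

h = 13.01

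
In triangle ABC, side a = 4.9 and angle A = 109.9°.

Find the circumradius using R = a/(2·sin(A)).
R = a/(2·sin(A)) = 4.9/(2·sin(109.9°))
sin(109.9°) ≈ 0.940288
R ≈ 4.9/(2·0.940288) = 4.9/1.88058 ≈ 2.60558

R = 2.606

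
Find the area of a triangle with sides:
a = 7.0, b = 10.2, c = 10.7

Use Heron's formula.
s = (7.0 + 10.2 + 10.7)/2 = 27.9/2 = 13.95
s − a = 6.95, s − b = 3.75, s − c = 3.25
s(s−a)(s−b)(s−c) = 13.95·6.95·3.75·3.25 ≈ 1181.61
Area = √1181.61 ≈ 34.3745

Area = 34.37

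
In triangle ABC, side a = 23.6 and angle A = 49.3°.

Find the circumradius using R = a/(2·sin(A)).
R = a/(2·sin(A)) = 23.6/(2·sin(49.3°))
sin(49.3°) ≈ 0.758134
R ≈ 23.6/(2·0.758134) = 23.6/1.51627 ≈ 15.5645

R = 15.56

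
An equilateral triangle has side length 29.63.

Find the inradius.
r = Area/s with s the semi-perimeter.
Area = (√3/4)·29.63² = (√3/4)·877.9369 ≈ 0.433013·877.9369 ≈ 380.158
s = 3·29.63/2 = 44.445
r ≈ 380.158/44.445 ≈ 8.55344
(Equivalently r = side/(2√3) = 29.63/3.4641 ≈ 8.55344.)

r = 8.553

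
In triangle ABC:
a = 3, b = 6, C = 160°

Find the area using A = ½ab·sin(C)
A = ½·a·b·sin(C) = ½·3·6·sin(160°)
sin(160°) ≈ 0.34202
A ≈ ½·18·0.34202 = 9·0.34202 ≈ 3.07818

Area = 3.078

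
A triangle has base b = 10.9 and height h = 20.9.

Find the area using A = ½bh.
A = ½·b·h = ½·10.9·20.9 = ½·227.81 = 113.905

Area = 113.905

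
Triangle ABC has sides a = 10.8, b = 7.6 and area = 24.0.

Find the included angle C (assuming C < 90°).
Area = ½·a·b·sin(C)  ⇒  sin(C) = 2·Area/(a·b) = 2·24.0/(10.8·7.6) = 48/82.08 ≈ 0.584795
C = arcsin(0.584795) ≈ 35.7885° (taking the acute solution since C < 90°)

C = 35.79°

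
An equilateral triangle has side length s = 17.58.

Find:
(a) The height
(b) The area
(a) The height splits the triangle into two 30-60-90 halves: h = s·√3/2 = 17.58·1.73205/2 ≈ 30.4495/2 ≈ 15.2247
(b) Area = (√3/4)·s² = (√3/4)·17.58² = (√3/4)·309.0564 ≈ 0.433013·309.0564 ≈ 133.825

Height = 15.22, Area = 133.8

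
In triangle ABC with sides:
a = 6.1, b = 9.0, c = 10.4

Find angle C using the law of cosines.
c² = a² + b² − 2ab·cos(C)  ⇒  cos(C) = (a² + b² − c²)/(2ab)
cos(C) = (6.1² + 9.0² − 10.4²)/(2·6.1·9.0) = (37.21 + 81 − 108.16)/109.8 = 10.05/109.8 ≈ 0.0915301
C = arccos(0.0915301) ≈ 84.7484°

C = 84.75°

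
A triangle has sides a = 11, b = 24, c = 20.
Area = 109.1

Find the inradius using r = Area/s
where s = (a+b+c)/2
s = (11 + 24 + 20)/2 = 55/2 = 27.5
r = Area/s = 109.1/27.5 ≈ 3.96727

r = 3.967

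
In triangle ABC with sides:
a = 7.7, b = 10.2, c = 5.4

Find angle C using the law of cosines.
c² = a² + b² − 2ab·cos(C)  ⇒  cos(C) = (a² + b² − c²)/(2ab)
cos(C) = (7.7² + 10.2² − 5.4²)/(2·7.7·10.2) = (59.29 + 104.04 − 29.16)/157.08 = 134.17/157.08 ≈ 0.854151
C = arccos(0.854151) ≈ 31.334°

C = 31.33°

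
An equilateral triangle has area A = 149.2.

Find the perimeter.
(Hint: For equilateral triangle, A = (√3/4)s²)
A = (√3/4)s²  ⇒  s² = 4A/√3 = 4·149.2/√3 = 596.8/1.73205 ≈ 344.563
s ≈ √344.563 ≈ 18.5624
Perimeter = 3s ≈ 3·18.5624 ≈ 55.6872

Perimeter = 55.69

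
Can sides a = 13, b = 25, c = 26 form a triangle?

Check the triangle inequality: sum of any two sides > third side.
a + b vs c: 13 + 25 = 38 > 26  ✓
a + c vs b: 13 + 26 = 39 > 25  ✓
b + c vs a: 25 + 26 = 51 > 13  ✓

Yes, triangle inequality satisfied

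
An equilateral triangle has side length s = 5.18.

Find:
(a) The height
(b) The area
(a) The height splits the triangle into two 30-60-90 halves: h = s·√3/2 = 5.18·1.73205/2 ≈ 8.97202/2 ≈ 4.48601
(b) Area = (√3/4)·s² = (√3/4)·5.18² = (√3/4)·26.8324 ≈ 0.433013·26.8324 ≈ 11.6188

Height = 4.486, Area = 11.62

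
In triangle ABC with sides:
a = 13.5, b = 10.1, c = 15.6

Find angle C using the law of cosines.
c² = a² + b² − 2ab·cos(C)  ⇒  cos(C) = (a² + b² − c²)/(2ab)
cos(C) = (13.5² + 10.1² − 15.6²)/(2·13.5·10.1) = (182.25 + 102.01 − 243.36)/272.7 = 40.9/272.7 ≈ 0.149982
C = arccos(0.149982) ≈ 81.3741°

C = 81.37°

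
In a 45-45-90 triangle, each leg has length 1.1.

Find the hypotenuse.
In a 45-45-90 triangle the sides are in ratio 1 : 1 : √2, so hypotenuse = leg·√2.
Hypotenuse = 1.1·√2 ≈ 1.1·1.41421 ≈ 1.55563

Hypotenuse = 1.1√2 = 1.556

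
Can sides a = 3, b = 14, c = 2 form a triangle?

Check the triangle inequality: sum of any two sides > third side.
a + b vs c: 3 + 14 = 17 > 2  ✓
a + c vs b: 3 + 2 = 5 ≤ 14  ✗
b + c vs a: 14 + 2 = 16 > 3  ✓

No: 3 + 2 = 5 is not > 14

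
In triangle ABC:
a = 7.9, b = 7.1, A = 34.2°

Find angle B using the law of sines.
a/sin(A) = b/sin(B)  ⇒  sin(B) = b·sin(A)/a = 7.1·sin(34.2°)/7.9
sin(34.2°) ≈ 0.562083
sin(B) ≈ 7.1·0.562083/7.9 ≈ 3.99079/7.9 ≈ 0.505164
B = arcsin(0.505164) ≈ 30.3422°
(Since b ≤ a we need B ≤ A, so the obtuse alternative 180° − 30.3422° ≈ 149.658° is rejected.)

B = 30.34°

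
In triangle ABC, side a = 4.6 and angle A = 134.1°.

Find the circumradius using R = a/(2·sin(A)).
R = a/(2·sin(A)) = 4.6/(2·sin(134.1°))
sin(134.1°) ≈ 0.718126
R ≈ 4.6/(2·0.718126) = 4.6/1.43625 ≈ 3.20278

R = 3.203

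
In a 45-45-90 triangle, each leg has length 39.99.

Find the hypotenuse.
In a 45-45-90 triangle the sides are in ratio 1 : 1 : √2, so hypotenuse = leg·√2.
Hypotenuse = 39.99·√2 ≈ 39.99·1.41421 ≈ 56.5544

Hypotenuse = 39.99√2 = 56.55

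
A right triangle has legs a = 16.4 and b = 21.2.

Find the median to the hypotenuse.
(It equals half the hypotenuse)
Hypotenuse c = √(a² + b²) = √(268.96 + 449.44) = √718.4 ≈ 26.803
Median to hypotenuse = c/2 ≈ 26.803/2 ≈ 13.4015

Median = 13.4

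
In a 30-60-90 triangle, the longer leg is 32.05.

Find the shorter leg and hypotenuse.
In a 30-60-90 triangle the sides are in ratio 1 : √3 : 2, so short leg = long leg/√3 and hypotenuse = 2·(short leg).
Short leg = 32.05/√3 ≈ 32.05/1.73205 ≈ 18.5041
Hypotenuse = 2·18.5041 ≈ 37.0082

Short leg = 18.5, Hypotenuse = 37.01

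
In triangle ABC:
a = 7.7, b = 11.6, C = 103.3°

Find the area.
Two sides and the included angle (SAS): A = ½·a·b·sin(C) = ½·7.7·11.6·sin(103.3°)
sin(103.3°) ≈ 0.973179
A ≈ ½·89.32·0.973179 = 44.66·0.973179 ≈ 43.4622

Area = 43.46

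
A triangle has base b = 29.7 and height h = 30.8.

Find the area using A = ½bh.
A = ½·b·h = ½·29.7·30.8 = ½·914.76 = 457.38

Area = 457.38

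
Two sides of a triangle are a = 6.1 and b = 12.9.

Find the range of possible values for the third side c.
Triangle inequality: |a − b| < c < a + b
|a − b| = |6.1 − 12.9| = 6.8
a + b = 6.1 + 12.9 = 19

6.8 < c < 19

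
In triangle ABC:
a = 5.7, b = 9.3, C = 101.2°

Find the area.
Two sides and the included angle (SAS): A = ½·a·b·sin(C) = ½·5.7·9.3·sin(101.2°)
sin(101.2°) ≈ 0.980955
A ≈ ½·53.01·0.980955 = 26.505·0.980955 ≈ 26.0002

Area = 26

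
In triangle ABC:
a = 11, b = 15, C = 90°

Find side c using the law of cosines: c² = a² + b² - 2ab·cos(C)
c² = 11² + 15² − 2·11·15·cos(90°)
cos(90°) ≈ 0
c² ≈ 121 + 225 − 330·(0) ≈ 346 − 0 ≈ 346
c ≈ √346 ≈ 18.6011

c = 18.6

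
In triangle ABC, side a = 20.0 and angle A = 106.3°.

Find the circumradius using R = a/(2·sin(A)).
R = a/(2·sin(A)) = 20.0/(2·sin(106.3°))
sin(106.3°) ≈ 0.959805
R ≈ 20.0/(2·0.959805) = 20.0/1.91961 ≈ 10.4188

R = 10.42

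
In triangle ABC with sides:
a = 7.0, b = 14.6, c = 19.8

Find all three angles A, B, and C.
Law of cosines for each angle (a² = 49, b² = 213.16, c² = 392.04):
cos(A) = (b² + c² − a²)/(2bc) = (213.16 + 392.04 − 49)/(2·14.6·19.8) = 556.2/578.16 ≈ 0.962017  ⇒  A ≈ 15.8421°
cos(B) = (a² + c² − b²)/(2ac) = (49 + 392.04 − 213.16)/(2·7.0·19.8) = 227.88/277.2 ≈ 0.822078  ⇒  B ≈ 34.7067°
cos(C) = (a² + b² − c²)/(2ab) = (49 + 213.16 − 392.04)/(2·7.0·14.6) = -129.88/204.4 ≈ -0.635421  ⇒  C ≈ 129.451°
Check: A + B + C ≈ 180°

A = 15.84°, B = 34.71°, C = 129.5°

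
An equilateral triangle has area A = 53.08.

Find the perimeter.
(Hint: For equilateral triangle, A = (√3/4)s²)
A = (√3/4)s²  ⇒  s² = 4A/√3 = 4·53.08/√3 = 212.32/1.73205 ≈ 122.583
s ≈ √122.583 ≈ 11.0717
Perimeter = 3s ≈ 3·11.0717 ≈ 33.2152

Perimeter = 33.22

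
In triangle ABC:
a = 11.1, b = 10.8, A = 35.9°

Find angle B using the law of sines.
a/sin(A) = b/sin(B)  ⇒  sin(B) = b·sin(A)/a = 10.8·sin(35.9°)/11.1
sin(35.9°) ≈ 0.586372
sin(B) ≈ 10.8·0.586372/11.1 ≈ 6.33282/11.1 ≈ 0.570524
B = arcsin(0.570524) ≈ 34.7868°
(Since b ≤ a we need B ≤ A, so the obtuse alternative 180° − 34.7868° ≈ 145.213° is rejected.)

B = 34.79°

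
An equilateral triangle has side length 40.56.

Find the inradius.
r = Area/s with s the semi-perimeter.
Area = (√3/4)·40.56² = (√3/4)·1645.1136 ≈ 0.433013·1645.1136 ≈ 712.355
s = 3·40.56/2 = 60.84
r ≈ 712.355/60.84 ≈ 11.7087
(Equivalently r = side/(2√3) = 40.56/3.4641 ≈ 11.7087.)

r = 11.71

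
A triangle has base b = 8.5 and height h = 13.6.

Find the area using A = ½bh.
A = ½·b·h = ½·8.5·13.6 = ½·115.6 = 57.8

Area = 57.8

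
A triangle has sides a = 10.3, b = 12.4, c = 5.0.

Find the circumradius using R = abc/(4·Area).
First find the area with Heron's formula.
s = (10.3 + 12.4 + 5.0)/2 = 13.85
Area = √(s(s−a)(s−b)(s−c)) = √(13.85·3.55·1.45·8.85) ≈ √630.942 ≈ 25.1186
abc = 10.3·12.4·5.0 = 638.6
R = abc/(4·Area) ≈ 638.6/(4·25.1186) = 638.6/100.474 ≈ 6.35586

R = 6.356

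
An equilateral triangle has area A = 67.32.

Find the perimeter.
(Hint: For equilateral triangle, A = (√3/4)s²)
A = (√3/4)s²  ⇒  s² = 4A/√3 = 4·67.32/√3 = 269.28/1.73205 ≈ 155.469
s ≈ √155.469 ≈ 12.4687
Perimeter = 3s ≈ 3·12.4687 ≈ 37.4061

Perimeter = 37.41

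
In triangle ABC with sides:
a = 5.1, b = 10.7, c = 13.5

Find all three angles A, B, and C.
Law of cosines for each angle (a² = 26.01, b² = 114.49, c² = 182.25):
cos(A) = (b² + c² − a²)/(2bc) = (114.49 + 182.25 − 26.01)/(2·10.7·13.5) = 270.73/288.9 ≈ 0.937106  ⇒  A ≈ 20.4289°
cos(B) = (a² + c² − b²)/(2ac) = (26.01 + 182.25 − 114.49)/(2·5.1·13.5) = 93.77/137.7 ≈ 0.680973  ⇒  B ≈ 47.0803°
cos(C) = (a² + b² − c²)/(2ab) = (26.01 + 114.49 − 182.25)/(2·5.1·10.7) = -41.75/109.14 ≈ -0.382536  ⇒  C ≈ 112.491°
Check: A + B + C ≈ 180°

A = 20.43°, B = 47.08°, C = 112.5°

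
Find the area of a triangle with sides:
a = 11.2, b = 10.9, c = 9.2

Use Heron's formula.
s = (11.2 + 10.9 + 9.2)/2 = 31.3/2 = 15.65
s − a = 4.45, s − b = 4.75, s − c = 6.45
s(s−a)(s−b)(s−c) = 15.65·4.45·4.75·6.45 ≈ 2133.67
Area = √2133.67 ≈ 46.1917

Area = 46.19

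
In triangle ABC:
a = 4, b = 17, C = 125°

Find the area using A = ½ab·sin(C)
A = ½·a·b·sin(C) = ½·4·17·sin(125°)
sin(125°) ≈ 0.819152
A ≈ ½·68·0.819152 = 34·0.819152 ≈ 27.8512

Area = 27.85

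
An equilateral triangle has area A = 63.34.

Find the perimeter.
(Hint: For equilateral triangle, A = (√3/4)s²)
A = (√3/4)s²  ⇒  s² = 4A/√3 = 4·63.34/√3 = 253.36/1.73205 ≈ 146.277
s ≈ √146.277 ≈ 12.0945
Perimeter = 3s ≈ 3·12.0945 ≈ 36.2836

Perimeter = 36.28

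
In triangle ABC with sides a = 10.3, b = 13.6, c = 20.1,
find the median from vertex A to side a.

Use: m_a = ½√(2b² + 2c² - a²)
m_a = ½√(2·13.6² + 2·20.1² − 10.3²) = ½√(2·184.96 + 2·404.01 − 106.09) = ½√(369.92 + 808.02 − 106.09) = ½√1071.85
√1071.85 ≈ 32.7391, so m_a ≈ 16.3696

m_a = 16.37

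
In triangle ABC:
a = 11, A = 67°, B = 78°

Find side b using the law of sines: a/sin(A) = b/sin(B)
a/sin(A) = b/sin(B)  ⇒  b = a·sin(B)/sin(A) = 11·sin(78°)/sin(67°)
sin(78°) ≈ 0.978148, sin(67°) ≈ 0.920505
b ≈ 11·0.978148/0.920505 ≈ 10.7596/0.920505 ≈ 11.6888

b = 11.69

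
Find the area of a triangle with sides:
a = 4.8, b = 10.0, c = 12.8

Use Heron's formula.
s = (4.8 + 10.0 + 12.8)/2 = 27.6/2 = 13.8
s − a = 9, s − b = 3.8, s − c = 1
s(s−a)(s−b)(s−c) = 13.8·9·3.8·1 ≈ 471.96
Area = √471.96 ≈ 21.7246

Area = 21.72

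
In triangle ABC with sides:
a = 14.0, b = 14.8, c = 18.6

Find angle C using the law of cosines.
c² = a² + b² − 2ab·cos(C)  ⇒  cos(C) = (a² + b² − c²)/(2ab)
cos(C) = (14.0² + 14.8² − 18.6²)/(2·14.0·14.8) = (196 + 219.04 − 345.96)/414.4 = 69.08/414.4 ≈ 0.166699
C = arccos(0.166699) ≈ 80.4041°

C = 80.4°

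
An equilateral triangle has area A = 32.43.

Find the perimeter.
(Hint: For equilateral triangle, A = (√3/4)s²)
A = (√3/4)s²  ⇒  s² = 4A/√3 = 4·32.43/√3 = 129.72/1.73205 ≈ 74.8939
s ≈ √74.8939 ≈ 8.65412
Perimeter = 3s ≈ 3·8.65412 ≈ 25.9624

Perimeter = 25.96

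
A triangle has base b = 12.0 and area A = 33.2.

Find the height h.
A = ½·b·h  ⇒  h = 2A/b = 2·33.2/12.0 = 66.4/12.0 ≈ 5.53333

h = 5.533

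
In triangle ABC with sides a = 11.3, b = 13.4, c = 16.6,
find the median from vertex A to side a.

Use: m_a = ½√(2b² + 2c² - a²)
m_a = ½√(2·13.4² + 2·16.6² − 11.3²) = ½√(2·179.56 + 2·275.56 − 127.69) = ½√(359.12 + 551.12 − 127.69) = ½√782.55
√782.55 ≈ 27.9741, so m_a ≈ 13.987

m_a = 13.99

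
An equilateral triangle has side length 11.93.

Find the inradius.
r = Area/s with s the semi-perimeter.
Area = (√3/4)·11.93² = (√3/4)·142.3249 ≈ 0.433013·142.3249 ≈ 61.6285
s = 3·11.93/2 = 17.895
r ≈ 61.6285/17.895 ≈ 3.44389
(Equivalently r = side/(2√3) = 11.93/3.4641 ≈ 3.44389.)

r = 3.444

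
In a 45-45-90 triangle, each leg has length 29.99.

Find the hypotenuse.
In a 45-45-90 triangle the sides are in ratio 1 : 1 : √2, so hypotenuse = leg·√2.
Hypotenuse = 29.99·√2 ≈ 29.99·1.41421 ≈ 42.4123

Hypotenuse = 29.99√2 = 42.41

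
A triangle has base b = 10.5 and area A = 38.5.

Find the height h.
A = ½·b·h  ⇒  h = 2A/b = 2·38.5/10.5 = 77/10.5 ≈ 7.33333

h = 7.333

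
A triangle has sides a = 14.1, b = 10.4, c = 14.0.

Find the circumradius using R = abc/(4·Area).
First find the area with Heron's formula.
s = (14.1 + 10.4 + 14.0)/2 = 19.25
Area = √(s(s−a)(s−b)(s−c)) = √(19.25·5.15·8.85·5.25) ≈ √4606.18 ≈ 67.8688
abc = 14.1·10.4·14.0 = 2052.96
R = abc/(4·Area) ≈ 2052.96/(4·67.8688) = 2052.96/271.475 ≈ 7.56224

R = 7.562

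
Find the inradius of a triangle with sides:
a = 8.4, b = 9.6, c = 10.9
r = Area/s where s is the semi-perimeter.
s = (8.4 + 9.6 + 10.9)/2 = 28.9/2 = 14.45
Area = √(s(s−a)(s−b)(s−c)) = √(14.45·6.05·4.85·3.55) ≈ √1505.2 ≈ 38.7969
r ≈ 38.7969/14.45 ≈ 2.6849

r = 2.685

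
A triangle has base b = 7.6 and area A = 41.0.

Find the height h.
A = ½·b·h  ⇒  h = 2A/b = 2·41.0/7.6 = 82/7.6 ≈ 10.7895

h = 10.79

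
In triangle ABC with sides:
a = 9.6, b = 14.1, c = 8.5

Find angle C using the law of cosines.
c² = a² + b² − 2ab·cos(C)  ⇒  cos(C) = (a² + b² − c²)/(2ab)
cos(C) = (9.6² + 14.1² − 8.5²)/(2·9.6·14.1) = (92.16 + 198.81 − 72.25)/270.72 = 218.72/270.72 ≈ 0.80792
C = arccos(0.80792) ≈ 36.1068°

C = 36.11°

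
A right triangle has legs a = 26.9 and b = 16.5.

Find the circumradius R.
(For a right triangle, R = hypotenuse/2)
Hypotenuse c = √(a² + b²) = √(723.61 + 272.25) = √995.86 ≈ 31.5572
R = c/2 ≈ 31.5572/2 ≈ 15.7786

R = 15.78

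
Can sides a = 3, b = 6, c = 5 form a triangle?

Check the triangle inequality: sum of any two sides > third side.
a + b vs c: 3 + 6 = 9 > 5  ✓
a + c vs b: 3 + 5 = 8 > 6  ✓
b + c vs a: 6 + 5 = 11 > 3  ✓

Yes, triangle inequality satisfied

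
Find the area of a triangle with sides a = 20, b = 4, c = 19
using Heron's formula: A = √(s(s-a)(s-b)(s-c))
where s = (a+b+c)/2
s = (20 + 4 + 19)/2 = 43/2 = 21.5
s − a = 1.5, s − b = 17.5, s − c = 2.5
s(s−a)(s−b)(s−c) = 21.5·1.5·17.5·2.5 = 1410.9375
Area = √1410.9375 ≈ 37.5624

s = 21.5, Area = 37.56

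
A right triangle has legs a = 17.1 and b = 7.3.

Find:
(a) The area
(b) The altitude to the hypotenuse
(a) The legs are perpendicular, so Area = ½·a·b = ½·17.1·7.3 = ½·124.83 = 62.415
(b) Hypotenuse c = √(a² + b²) = √(292.41 + 53.29) = √345.7 ≈ 18.593
    Area = ½·c·h_c  ⇒  h_c = 2·Area/c = 124.83/18.593 ≈ 6.71381

Area = 62.415, h_c = 6.714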